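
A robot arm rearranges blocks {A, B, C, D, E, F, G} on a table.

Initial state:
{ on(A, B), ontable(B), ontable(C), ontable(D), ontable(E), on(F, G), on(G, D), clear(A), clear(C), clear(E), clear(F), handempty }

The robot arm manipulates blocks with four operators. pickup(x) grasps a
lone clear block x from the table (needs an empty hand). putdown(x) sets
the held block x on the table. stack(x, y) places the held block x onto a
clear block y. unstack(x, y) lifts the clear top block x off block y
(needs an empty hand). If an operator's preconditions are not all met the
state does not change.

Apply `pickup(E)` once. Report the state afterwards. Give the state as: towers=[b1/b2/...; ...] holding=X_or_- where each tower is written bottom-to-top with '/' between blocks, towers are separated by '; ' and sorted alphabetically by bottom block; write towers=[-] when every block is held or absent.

towers=[B/A; C; D/G/F] holding=E

before: towers=[B/A; C; D/G/F; E] holding=-
pre[pickup(E)]: clear(E) ✓, ontable(E) ✓, handempty ✓
all met → apply pickup(E)
after:  towers=[B/A; C; D/G/F] holding=E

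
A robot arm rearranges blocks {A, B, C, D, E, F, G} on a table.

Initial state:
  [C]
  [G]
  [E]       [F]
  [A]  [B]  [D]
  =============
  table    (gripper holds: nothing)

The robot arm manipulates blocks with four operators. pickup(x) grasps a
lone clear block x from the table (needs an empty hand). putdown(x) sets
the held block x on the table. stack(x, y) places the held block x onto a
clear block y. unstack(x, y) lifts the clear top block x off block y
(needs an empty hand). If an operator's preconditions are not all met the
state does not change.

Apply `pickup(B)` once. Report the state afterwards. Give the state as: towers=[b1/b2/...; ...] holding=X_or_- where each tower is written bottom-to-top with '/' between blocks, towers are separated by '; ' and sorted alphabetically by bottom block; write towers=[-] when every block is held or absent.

before: towers=[A/E/G/C; B; D/F] holding=-
pre[pickup(B)]: clear(B) yes, ontable(B) yes, handempty yes
all met → apply pickup(B)
after:  towers=[A/E/G/C; D/F] holding=B

towers=[A/E/G/C; D/F] holding=B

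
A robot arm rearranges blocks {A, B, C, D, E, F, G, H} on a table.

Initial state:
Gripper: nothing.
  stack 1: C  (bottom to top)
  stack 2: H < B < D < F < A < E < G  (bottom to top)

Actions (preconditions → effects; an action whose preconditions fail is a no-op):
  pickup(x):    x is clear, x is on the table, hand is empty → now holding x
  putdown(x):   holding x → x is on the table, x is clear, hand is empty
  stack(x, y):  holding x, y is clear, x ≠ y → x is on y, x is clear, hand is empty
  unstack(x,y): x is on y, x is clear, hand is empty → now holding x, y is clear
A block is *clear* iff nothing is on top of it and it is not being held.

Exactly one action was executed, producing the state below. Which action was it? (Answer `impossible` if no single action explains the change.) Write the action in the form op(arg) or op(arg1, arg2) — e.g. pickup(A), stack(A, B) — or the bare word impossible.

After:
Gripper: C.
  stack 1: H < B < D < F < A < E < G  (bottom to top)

pickup(C)

target: towers=[H/B/D/F/A/E/G] holding=C
     unstack(G, E) → towers=[C; H/B/D/F/A/E] holding=G
         pickup(C) → towers=[H/B/D/F/A/E/G] holding=C  ← match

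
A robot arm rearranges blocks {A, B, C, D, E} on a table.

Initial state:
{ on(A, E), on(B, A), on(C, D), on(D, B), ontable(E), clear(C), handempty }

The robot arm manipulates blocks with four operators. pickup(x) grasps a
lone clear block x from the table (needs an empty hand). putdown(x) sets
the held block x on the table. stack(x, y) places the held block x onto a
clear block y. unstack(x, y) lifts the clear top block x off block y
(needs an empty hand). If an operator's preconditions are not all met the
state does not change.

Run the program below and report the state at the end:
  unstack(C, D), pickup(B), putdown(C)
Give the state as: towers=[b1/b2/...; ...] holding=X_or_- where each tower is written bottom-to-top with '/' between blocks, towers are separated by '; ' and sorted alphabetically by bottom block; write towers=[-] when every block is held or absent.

towers=[C; E/A/B/D] holding=-

step 1 (unstack(C, D)): towers=[E/A/B/D] holding=C
step 2 (pickup(B)) [no-op]: towers=[E/A/B/D] holding=C
step 3 (putdown(C)): towers=[C; E/A/B/D] holding=-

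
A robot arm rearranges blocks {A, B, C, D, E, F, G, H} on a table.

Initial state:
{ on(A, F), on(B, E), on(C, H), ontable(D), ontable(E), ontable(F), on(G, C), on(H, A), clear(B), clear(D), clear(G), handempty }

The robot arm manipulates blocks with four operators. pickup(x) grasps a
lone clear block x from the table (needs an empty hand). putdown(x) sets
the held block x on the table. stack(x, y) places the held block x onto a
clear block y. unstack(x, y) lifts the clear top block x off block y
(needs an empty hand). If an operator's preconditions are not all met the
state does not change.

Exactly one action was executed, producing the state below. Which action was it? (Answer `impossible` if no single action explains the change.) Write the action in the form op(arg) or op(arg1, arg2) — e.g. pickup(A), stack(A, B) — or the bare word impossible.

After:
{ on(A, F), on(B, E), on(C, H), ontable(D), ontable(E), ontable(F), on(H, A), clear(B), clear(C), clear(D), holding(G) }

unstack(G, C)

target: towers=[D; E/B; F/A/H/C] holding=G
     unstack(G, C) → towers=[D; E/B; F/A/H/C] holding=G  ← match
     unstack(B, E) → towers=[D; E; F/A/H/C/G] holding=B
         pickup(D) → towers=[E/B; F/A/H/C/G] holding=D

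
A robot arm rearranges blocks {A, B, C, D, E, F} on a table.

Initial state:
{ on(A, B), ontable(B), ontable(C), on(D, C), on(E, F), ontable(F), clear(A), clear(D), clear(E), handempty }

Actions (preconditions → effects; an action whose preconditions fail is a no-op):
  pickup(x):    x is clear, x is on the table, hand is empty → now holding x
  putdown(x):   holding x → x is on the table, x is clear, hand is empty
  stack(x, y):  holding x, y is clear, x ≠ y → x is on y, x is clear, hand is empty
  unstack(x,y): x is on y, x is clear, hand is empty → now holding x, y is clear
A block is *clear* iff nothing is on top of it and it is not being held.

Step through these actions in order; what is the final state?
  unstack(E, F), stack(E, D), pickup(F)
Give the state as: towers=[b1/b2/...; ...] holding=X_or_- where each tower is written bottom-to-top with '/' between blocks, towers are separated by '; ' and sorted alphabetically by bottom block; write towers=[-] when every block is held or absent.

step 1 (unstack(E, F)): towers=[B/A; C/D; F] holding=E
step 2 (stack(E, D)): towers=[B/A; C/D/E; F] holding=-
step 3 (pickup(F)): towers=[B/A; C/D/E] holding=F

towers=[B/A; C/D/E] holding=F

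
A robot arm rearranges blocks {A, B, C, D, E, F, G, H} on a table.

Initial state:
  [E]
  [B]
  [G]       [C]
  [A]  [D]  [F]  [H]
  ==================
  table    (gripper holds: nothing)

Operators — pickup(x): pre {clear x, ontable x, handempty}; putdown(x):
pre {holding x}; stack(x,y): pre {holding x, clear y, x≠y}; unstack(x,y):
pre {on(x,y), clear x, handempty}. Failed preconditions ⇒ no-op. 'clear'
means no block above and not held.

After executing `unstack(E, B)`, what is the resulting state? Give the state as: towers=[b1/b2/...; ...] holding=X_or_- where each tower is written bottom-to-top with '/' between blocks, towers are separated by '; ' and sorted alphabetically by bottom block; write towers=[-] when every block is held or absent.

towers=[A/G/B; D; F/C; H] holding=E

before: towers=[A/G/B/E; D; F/C; H] holding=-
pre[unstack(E, B)]: on(E,B) ✓, clear(E) ✓, handempty ✓
all met → apply unstack(E, B)
after:  towers=[A/G/B; D; F/C; H] holding=E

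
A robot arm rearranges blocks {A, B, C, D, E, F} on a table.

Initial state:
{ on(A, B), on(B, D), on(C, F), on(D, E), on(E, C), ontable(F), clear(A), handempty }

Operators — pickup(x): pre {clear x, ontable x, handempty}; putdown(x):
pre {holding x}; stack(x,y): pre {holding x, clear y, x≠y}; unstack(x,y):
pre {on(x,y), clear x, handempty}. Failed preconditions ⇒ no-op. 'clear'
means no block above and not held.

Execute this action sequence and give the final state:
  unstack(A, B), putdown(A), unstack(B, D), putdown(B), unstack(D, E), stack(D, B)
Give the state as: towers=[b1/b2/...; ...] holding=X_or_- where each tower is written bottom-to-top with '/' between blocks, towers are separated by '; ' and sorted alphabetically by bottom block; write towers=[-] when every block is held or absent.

step 1 (unstack(A, B)): towers=[F/C/E/D/B] holding=A
step 2 (putdown(A)): towers=[A; F/C/E/D/B] holding=-
step 3 (unstack(B, D)): towers=[A; F/C/E/D] holding=B
step 4 (putdown(B)): towers=[A; B; F/C/E/D] holding=-
step 5 (unstack(D, E)): towers=[A; B; F/C/E] holding=D
step 6 (stack(D, B)): towers=[A; B/D; F/C/E] holding=-

towers=[A; B/D; F/C/E] holding=-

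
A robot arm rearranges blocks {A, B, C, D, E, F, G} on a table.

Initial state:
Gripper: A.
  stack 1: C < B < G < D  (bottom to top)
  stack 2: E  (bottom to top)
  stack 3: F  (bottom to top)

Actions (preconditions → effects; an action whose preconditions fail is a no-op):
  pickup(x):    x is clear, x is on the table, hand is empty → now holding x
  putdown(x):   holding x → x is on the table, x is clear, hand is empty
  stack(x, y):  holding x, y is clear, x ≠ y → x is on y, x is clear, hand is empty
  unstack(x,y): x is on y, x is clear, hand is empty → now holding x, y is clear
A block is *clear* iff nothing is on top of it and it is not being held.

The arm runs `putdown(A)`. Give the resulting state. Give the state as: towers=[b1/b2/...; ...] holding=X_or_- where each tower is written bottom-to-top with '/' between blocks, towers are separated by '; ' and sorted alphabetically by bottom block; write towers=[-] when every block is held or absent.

towers=[A; C/B/G/D; E; F] holding=-

before: towers=[C/B/G/D; E; F] holding=A
pre[putdown(A)]: holding(A) ok
all met → apply putdown(A)
after:  towers=[A; C/B/G/D; E; F] holding=-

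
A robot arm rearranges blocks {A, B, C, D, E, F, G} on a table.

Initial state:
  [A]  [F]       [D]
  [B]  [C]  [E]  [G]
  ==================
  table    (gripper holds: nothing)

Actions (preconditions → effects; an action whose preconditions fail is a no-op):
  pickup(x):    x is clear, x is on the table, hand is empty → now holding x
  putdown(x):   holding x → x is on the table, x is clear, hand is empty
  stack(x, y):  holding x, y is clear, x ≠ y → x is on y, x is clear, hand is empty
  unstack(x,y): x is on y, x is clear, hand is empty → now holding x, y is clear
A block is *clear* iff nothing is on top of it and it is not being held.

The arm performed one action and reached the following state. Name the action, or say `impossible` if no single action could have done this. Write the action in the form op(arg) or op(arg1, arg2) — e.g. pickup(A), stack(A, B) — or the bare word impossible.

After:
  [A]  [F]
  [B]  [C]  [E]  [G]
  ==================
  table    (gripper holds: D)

target: towers=[B/A; C/F; E; G] holding=D
     unstack(F, C) → towers=[B/A; C; E; G/D] holding=F
     unstack(D, G) → towers=[B/A; C/F; E; G] holding=D  ← match
     unstack(A, B) → towers=[B; C/F; E; G/D] holding=A
         pickup(E) → towers=[B/A; C/F; G/D] holding=E

unstack(D, G)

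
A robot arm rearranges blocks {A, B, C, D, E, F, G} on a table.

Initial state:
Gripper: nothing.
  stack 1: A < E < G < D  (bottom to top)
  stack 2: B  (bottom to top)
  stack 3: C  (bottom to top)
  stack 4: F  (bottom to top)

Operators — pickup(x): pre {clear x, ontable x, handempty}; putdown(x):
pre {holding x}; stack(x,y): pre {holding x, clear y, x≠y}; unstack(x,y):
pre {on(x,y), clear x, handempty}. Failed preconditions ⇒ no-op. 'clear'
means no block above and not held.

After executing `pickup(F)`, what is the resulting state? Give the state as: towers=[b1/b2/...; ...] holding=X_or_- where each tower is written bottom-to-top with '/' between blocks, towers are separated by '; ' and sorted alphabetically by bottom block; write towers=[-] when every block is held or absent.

before: towers=[A/E/G/D; B; C; F] holding=-
pre[pickup(F)]: clear(F) ok, ontable(F) ok, handempty ok
all met → apply pickup(F)
after:  towers=[A/E/G/D; B; C] holding=F

towers=[A/E/G/D; B; C] holding=F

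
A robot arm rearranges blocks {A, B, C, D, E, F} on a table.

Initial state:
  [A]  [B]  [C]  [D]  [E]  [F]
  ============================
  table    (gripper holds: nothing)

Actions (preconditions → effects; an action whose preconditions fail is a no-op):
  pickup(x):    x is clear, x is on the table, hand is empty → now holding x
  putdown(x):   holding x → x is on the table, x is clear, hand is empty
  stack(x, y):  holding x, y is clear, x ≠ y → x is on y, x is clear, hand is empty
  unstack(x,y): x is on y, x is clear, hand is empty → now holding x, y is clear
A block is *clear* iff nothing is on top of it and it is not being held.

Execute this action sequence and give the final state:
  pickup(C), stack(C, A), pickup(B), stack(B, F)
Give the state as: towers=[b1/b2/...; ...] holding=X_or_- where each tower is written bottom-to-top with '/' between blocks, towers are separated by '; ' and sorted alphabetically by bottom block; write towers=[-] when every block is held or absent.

step 1 (pickup(C)): towers=[A; B; D; E; F] holding=C
step 2 (stack(C, A)): towers=[A/C; B; D; E; F] holding=-
step 3 (pickup(B)): towers=[A/C; D; E; F] holding=B
step 4 (stack(B, F)): towers=[A/C; D; E; F/B] holding=-

towers=[A/C; D; E; F/B] holding=-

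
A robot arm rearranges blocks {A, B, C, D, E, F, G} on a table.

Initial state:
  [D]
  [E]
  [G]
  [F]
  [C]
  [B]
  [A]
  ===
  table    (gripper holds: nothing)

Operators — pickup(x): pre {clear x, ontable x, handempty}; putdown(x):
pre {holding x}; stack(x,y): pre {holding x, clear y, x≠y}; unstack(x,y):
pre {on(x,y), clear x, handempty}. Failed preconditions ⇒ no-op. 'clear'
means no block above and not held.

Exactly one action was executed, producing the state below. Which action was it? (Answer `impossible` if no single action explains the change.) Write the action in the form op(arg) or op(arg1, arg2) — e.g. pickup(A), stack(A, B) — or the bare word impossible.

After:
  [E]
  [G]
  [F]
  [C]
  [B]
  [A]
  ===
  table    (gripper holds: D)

unstack(D, E)

target: towers=[A/B/C/F/G/E] holding=D
     unstack(D, E) → towers=[A/B/C/F/G/E] holding=D  ← match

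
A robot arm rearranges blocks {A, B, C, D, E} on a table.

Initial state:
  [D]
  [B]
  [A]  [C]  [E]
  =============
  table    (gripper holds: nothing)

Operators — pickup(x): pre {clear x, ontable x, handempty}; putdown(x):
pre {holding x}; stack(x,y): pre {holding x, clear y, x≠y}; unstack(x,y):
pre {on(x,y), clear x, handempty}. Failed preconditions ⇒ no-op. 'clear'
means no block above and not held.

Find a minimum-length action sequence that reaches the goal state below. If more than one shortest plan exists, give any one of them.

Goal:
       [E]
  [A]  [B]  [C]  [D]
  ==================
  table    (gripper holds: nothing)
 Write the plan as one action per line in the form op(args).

unstack(D, B)
putdown(D)
unstack(B, A)
putdown(B)
pickup(E)
stack(E, B)

step 1 (unstack(D, B)): towers=[A/B; C; E] holding=D
step 2 (putdown(D)): towers=[A/B; C; D; E] holding=-
step 3 (unstack(B, A)): towers=[A; C; D; E] holding=B
step 4 (putdown(B)): towers=[A; B; C; D; E] holding=-
step 5 (pickup(E)): towers=[A; B; C; D] holding=E
step 6 (stack(E, B)): towers=[A; B/E; C; D] holding=-
goal check: towers=[A; B/E; C; D] holding=- — reached (length 6, optimal by BFS)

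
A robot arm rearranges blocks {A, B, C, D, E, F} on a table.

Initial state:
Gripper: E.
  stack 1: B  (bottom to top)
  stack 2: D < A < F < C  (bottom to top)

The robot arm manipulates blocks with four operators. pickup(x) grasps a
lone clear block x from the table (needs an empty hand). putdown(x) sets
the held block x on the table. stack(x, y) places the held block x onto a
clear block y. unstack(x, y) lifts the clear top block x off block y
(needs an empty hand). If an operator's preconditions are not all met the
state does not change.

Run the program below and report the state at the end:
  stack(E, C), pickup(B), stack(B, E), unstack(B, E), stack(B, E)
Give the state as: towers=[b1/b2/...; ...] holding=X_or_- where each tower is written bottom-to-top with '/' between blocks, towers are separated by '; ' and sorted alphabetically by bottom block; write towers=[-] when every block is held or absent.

step 1 (stack(E, C)): towers=[B; D/A/F/C/E] holding=-
step 2 (pickup(B)): towers=[D/A/F/C/E] holding=B
step 3 (stack(B, E)): towers=[D/A/F/C/E/B] holding=-
step 4 (unstack(B, E)): towers=[D/A/F/C/E] holding=B
step 5 (stack(B, E)): towers=[D/A/F/C/E/B] holding=-

towers=[D/A/F/C/E/B] holding=-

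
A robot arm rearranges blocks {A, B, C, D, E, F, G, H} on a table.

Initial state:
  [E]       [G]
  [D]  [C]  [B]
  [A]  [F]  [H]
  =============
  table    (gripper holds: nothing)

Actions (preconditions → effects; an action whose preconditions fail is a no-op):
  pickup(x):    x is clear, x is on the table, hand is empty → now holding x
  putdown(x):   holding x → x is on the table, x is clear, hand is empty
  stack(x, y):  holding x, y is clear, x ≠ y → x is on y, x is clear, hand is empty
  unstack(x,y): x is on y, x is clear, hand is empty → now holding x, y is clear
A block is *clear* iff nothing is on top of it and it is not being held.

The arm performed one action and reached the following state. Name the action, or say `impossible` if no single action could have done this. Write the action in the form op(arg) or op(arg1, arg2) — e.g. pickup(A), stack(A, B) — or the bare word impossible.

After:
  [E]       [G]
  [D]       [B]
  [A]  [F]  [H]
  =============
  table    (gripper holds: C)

target: towers=[A/D/E; F; H/B/G] holding=C
     unstack(G, B) → towers=[A/D/E; F/C; H/B] holding=G
     unstack(E, D) → towers=[A/D; F/C; H/B/G] holding=E
     unstack(C, F) → towers=[A/D/E; F; H/B/G] holding=C  ← match

unstack(C, F)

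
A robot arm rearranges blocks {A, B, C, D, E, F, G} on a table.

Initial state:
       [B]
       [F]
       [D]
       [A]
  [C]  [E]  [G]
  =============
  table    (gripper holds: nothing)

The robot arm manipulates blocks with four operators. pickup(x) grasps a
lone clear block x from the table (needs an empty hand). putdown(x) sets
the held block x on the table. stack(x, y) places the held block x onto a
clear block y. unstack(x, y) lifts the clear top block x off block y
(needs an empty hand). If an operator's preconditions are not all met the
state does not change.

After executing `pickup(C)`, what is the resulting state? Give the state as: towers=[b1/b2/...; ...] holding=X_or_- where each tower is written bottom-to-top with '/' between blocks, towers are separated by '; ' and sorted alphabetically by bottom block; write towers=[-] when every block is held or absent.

before: towers=[C; E/A/D/F/B; G] holding=-
pre[pickup(C)]: clear(C) ✓, ontable(C) ✓, handempty ✓
all met → apply pickup(C)
after:  towers=[E/A/D/F/B; G] holding=C

towers=[E/A/D/F/B; G] holding=C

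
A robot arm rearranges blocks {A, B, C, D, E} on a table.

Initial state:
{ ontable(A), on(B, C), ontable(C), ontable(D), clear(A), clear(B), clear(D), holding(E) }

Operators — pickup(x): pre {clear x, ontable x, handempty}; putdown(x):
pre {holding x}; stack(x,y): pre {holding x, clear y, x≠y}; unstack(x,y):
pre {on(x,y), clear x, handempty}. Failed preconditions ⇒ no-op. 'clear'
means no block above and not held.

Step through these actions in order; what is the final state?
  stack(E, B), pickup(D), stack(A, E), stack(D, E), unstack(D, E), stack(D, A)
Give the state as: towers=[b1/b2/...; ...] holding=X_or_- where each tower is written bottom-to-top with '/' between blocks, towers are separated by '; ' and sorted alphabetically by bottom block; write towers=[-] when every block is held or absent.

towers=[A/D; C/B/E] holding=-

step 1 (stack(E, B)): towers=[A; C/B/E; D] holding=-
step 2 (pickup(D)): towers=[A; C/B/E] holding=D
step 3 (stack(A, E)) [no-op]: towers=[A; C/B/E] holding=D
step 4 (stack(D, E)): towers=[A; C/B/E/D] holding=-
step 5 (unstack(D, E)): towers=[A; C/B/E] holding=D
step 6 (stack(D, A)): towers=[A/D; C/B/E] holding=-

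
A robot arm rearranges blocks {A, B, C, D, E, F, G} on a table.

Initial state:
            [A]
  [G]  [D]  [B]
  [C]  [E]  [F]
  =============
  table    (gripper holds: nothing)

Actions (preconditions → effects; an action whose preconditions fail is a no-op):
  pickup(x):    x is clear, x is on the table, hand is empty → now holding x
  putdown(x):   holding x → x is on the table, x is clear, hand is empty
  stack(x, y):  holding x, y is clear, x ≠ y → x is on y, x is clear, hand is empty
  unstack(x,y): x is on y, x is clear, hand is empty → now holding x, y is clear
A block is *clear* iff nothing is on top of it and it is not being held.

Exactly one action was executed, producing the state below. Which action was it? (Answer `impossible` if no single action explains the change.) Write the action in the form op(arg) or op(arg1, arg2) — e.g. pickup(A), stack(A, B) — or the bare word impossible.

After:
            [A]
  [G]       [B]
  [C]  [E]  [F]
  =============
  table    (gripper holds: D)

target: towers=[C/G; E; F/B/A] holding=D
     unstack(G, C) → towers=[C; E/D; F/B/A] holding=G
     unstack(D, E) → towers=[C/G; E; F/B/A] holding=D  ← match
     unstack(A, B) → towers=[C/G; E/D; F/B] holding=A

unstack(D, E)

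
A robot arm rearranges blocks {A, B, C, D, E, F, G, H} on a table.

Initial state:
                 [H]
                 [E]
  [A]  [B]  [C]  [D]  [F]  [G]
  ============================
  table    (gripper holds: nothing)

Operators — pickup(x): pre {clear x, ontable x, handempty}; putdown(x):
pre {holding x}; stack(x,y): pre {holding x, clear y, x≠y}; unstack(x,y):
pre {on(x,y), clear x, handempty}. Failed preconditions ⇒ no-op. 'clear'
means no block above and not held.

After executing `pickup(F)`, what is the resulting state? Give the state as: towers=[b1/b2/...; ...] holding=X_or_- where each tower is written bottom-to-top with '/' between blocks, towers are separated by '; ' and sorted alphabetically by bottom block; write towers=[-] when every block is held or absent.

before: towers=[A; B; C; D/E/H; F; G] holding=-
pre[pickup(F)]: clear(F) yes, ontable(F) yes, handempty yes
all met → apply pickup(F)
after:  towers=[A; B; C; D/E/H; G] holding=F

towers=[A; B; C; D/E/H; G] holding=F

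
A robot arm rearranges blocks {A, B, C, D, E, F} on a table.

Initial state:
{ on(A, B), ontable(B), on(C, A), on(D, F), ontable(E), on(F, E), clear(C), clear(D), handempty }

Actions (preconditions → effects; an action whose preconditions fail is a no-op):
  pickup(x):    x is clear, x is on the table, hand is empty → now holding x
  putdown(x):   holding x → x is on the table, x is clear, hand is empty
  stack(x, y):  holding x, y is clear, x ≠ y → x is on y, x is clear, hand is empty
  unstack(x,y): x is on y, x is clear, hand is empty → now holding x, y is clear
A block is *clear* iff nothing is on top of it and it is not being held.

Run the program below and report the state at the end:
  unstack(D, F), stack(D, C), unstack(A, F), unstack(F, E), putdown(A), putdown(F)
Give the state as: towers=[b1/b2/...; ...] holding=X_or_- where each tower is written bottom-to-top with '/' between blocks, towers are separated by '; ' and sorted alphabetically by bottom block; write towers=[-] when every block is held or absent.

step 1 (unstack(D, F)): towers=[B/A/C; E/F] holding=D
step 2 (stack(D, C)): towers=[B/A/C/D; E/F] holding=-
step 3 (unstack(A, F)) [no-op]: towers=[B/A/C/D; E/F] holding=-
step 4 (unstack(F, E)): towers=[B/A/C/D; E] holding=F
step 5 (putdown(A)) [no-op]: towers=[B/A/C/D; E] holding=F
step 6 (putdown(F)): towers=[B/A/C/D; E; F] holding=-

towers=[B/A/C/D; E; F] holding=-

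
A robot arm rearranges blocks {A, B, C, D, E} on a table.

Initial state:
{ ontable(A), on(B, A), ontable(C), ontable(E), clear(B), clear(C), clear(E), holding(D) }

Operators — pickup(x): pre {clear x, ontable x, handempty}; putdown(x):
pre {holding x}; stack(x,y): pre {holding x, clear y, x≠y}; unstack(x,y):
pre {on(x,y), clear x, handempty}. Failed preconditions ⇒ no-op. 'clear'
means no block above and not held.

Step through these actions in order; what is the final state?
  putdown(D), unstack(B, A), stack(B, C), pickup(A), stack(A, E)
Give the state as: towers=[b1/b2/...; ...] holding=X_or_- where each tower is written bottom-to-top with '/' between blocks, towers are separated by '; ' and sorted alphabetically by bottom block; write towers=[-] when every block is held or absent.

towers=[C/B; D; E/A] holding=-

step 1 (putdown(D)): towers=[A/B; C; D; E] holding=-
step 2 (unstack(B, A)): towers=[A; C; D; E] holding=B
step 3 (stack(B, C)): towers=[A; C/B; D; E] holding=-
step 4 (pickup(A)): towers=[C/B; D; E] holding=A
step 5 (stack(A, E)): towers=[C/B; D; E/A] holding=-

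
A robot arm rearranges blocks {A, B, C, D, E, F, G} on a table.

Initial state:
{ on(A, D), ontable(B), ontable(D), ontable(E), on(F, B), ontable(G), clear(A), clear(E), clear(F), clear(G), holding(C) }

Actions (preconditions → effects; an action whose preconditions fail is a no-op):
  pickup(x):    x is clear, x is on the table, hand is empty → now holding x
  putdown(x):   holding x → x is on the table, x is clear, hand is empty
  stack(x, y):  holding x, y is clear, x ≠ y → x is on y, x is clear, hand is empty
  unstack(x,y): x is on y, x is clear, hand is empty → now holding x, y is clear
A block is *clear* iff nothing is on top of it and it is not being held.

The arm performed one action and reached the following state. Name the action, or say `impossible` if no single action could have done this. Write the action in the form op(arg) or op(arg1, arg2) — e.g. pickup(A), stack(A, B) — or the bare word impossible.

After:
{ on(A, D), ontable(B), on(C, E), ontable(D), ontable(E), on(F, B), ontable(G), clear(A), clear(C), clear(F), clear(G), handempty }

target: towers=[B/F; D/A; E/C; G] holding=-
        putdown(C) → towers=[B/F; C; D/A; E; G] holding=-
       stack(C, F) → towers=[B/F/C; D/A; E; G] holding=-
       stack(C, G) → towers=[B/F; D/A; E; G/C] holding=-
       stack(C, A) → towers=[B/F; D/A/C; E; G] holding=-
       stack(C, E) → towers=[B/F; D/A; E/C; G] holding=-  ← match

stack(C, E)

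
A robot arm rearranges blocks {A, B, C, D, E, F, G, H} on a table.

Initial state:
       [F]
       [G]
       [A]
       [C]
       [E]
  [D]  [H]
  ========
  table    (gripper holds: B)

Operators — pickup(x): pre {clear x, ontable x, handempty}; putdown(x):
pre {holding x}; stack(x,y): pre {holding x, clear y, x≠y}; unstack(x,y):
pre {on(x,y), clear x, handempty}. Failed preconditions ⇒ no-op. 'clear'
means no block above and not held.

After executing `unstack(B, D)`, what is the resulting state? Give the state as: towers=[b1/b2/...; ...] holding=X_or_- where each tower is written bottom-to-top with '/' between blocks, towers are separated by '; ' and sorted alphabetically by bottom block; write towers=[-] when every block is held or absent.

before: towers=[D; H/E/C/A/G/F] holding=B
pre[unstack(B, D)]: on(B,D) no, clear(B) no, handempty no
on(B,D), clear(B), handempty unmet → unstack(B, D) is a no-op
after:  towers=[D; H/E/C/A/G/F] holding=B

towers=[D; H/E/C/A/G/F] holding=B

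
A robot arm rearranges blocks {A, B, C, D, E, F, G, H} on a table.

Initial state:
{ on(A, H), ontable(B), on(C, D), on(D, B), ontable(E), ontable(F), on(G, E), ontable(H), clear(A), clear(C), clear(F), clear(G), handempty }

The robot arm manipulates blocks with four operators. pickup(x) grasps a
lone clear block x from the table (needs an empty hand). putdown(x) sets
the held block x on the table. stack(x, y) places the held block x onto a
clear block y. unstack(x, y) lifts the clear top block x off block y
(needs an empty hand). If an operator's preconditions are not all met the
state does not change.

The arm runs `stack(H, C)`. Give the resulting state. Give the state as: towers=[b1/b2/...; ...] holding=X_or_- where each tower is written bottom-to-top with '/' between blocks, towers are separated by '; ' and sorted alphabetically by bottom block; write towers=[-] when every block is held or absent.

before: towers=[B/D/C; E/G; F; H/A] holding=-
pre[stack(H, C)]: holding(H) no, clear(C) yes, H≠C yes
holding(H) unmet → stack(H, C) is a no-op
after:  towers=[B/D/C; E/G; F; H/A] holding=-

towers=[B/D/C; E/G; F; H/A] holding=-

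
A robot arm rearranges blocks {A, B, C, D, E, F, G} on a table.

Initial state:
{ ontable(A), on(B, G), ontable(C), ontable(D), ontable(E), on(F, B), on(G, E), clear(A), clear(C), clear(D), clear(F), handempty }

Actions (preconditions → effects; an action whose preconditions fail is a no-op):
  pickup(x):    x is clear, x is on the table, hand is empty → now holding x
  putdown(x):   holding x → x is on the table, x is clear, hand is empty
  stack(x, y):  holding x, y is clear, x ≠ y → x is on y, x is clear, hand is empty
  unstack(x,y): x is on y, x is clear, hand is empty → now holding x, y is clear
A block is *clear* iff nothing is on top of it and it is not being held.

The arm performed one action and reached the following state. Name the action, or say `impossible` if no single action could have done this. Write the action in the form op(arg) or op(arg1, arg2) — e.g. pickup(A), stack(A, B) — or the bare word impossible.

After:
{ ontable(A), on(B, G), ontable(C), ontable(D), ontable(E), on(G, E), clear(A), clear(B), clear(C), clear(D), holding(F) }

unstack(F, B)

target: towers=[A; C; D; E/G/B] holding=F
     unstack(F, B) → towers=[A; C; D; E/G/B] holding=F  ← match
         pickup(D) → towers=[A; C; E/G/B/F] holding=D
         pickup(A) → towers=[C; D; E/G/B/F] holding=A
         pickup(C) → towers=[A; D; E/G/B/F] holding=C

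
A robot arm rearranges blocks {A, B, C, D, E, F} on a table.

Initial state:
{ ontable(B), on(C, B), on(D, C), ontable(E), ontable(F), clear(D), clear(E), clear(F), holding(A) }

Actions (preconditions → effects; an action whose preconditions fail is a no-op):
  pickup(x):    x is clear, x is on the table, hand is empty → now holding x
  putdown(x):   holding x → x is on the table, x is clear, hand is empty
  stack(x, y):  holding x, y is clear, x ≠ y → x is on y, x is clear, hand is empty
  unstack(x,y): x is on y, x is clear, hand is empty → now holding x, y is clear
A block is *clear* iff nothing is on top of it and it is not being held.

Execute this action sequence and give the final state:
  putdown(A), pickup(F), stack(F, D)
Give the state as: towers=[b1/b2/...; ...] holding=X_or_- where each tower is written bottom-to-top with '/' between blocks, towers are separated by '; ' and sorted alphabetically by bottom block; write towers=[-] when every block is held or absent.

step 1 (putdown(A)): towers=[A; B/C/D; E; F] holding=-
step 2 (pickup(F)): towers=[A; B/C/D; E] holding=F
step 3 (stack(F, D)): towers=[A; B/C/D/F; E] holding=-

towers=[A; B/C/D/F; E] holding=-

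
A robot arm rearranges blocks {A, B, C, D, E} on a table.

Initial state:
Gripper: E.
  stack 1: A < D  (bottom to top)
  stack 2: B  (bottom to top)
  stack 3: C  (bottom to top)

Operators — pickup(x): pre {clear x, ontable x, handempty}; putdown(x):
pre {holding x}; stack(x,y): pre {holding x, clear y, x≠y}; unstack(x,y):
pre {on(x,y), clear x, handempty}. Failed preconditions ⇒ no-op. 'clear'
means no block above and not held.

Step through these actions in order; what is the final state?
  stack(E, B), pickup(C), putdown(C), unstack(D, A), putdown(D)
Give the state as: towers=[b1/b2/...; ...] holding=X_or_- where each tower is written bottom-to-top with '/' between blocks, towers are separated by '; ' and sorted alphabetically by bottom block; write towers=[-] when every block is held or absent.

towers=[A; B/E; C; D] holding=-

step 1 (stack(E, B)): towers=[A/D; B/E; C] holding=-
step 2 (pickup(C)): towers=[A/D; B/E] holding=C
step 3 (putdown(C)): towers=[A/D; B/E; C] holding=-
step 4 (unstack(D, A)): towers=[A; B/E; C] holding=D
step 5 (putdown(D)): towers=[A; B/E; C; D] holding=-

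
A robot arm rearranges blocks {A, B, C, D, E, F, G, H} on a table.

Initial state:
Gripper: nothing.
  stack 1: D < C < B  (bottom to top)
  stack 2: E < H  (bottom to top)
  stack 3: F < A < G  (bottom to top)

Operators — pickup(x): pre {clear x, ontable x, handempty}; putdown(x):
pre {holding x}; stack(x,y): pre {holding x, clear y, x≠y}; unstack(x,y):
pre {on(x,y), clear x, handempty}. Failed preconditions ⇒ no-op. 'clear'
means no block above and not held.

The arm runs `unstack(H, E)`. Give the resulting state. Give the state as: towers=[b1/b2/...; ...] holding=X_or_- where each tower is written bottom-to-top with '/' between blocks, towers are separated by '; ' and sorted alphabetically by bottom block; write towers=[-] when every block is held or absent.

before: towers=[D/C/B; E/H; F/A/G] holding=-
pre[unstack(H, E)]: on(H,E) ✓, clear(H) ✓, handempty ✓
all met → apply unstack(H, E)
after:  towers=[D/C/B; E; F/A/G] holding=H

towers=[D/C/B; E; F/A/G] holding=H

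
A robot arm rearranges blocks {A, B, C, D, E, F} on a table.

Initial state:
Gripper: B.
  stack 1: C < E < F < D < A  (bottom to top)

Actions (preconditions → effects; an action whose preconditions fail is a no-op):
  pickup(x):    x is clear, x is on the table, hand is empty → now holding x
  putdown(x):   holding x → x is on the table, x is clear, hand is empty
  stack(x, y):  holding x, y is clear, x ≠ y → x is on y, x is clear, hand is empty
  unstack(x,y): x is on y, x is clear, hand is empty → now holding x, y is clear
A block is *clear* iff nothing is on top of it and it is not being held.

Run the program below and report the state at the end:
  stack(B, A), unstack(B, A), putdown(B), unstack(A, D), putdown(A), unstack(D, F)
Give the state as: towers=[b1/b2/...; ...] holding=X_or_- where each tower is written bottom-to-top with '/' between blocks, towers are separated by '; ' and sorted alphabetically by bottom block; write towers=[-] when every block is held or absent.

step 1 (stack(B, A)): towers=[C/E/F/D/A/B] holding=-
step 2 (unstack(B, A)): towers=[C/E/F/D/A] holding=B
step 3 (putdown(B)): towers=[B; C/E/F/D/A] holding=-
step 4 (unstack(A, D)): towers=[B; C/E/F/D] holding=A
step 5 (putdown(A)): towers=[A; B; C/E/F/D] holding=-
step 6 (unstack(D, F)): towers=[A; B; C/E/F] holding=D

towers=[A; B; C/E/F] holding=D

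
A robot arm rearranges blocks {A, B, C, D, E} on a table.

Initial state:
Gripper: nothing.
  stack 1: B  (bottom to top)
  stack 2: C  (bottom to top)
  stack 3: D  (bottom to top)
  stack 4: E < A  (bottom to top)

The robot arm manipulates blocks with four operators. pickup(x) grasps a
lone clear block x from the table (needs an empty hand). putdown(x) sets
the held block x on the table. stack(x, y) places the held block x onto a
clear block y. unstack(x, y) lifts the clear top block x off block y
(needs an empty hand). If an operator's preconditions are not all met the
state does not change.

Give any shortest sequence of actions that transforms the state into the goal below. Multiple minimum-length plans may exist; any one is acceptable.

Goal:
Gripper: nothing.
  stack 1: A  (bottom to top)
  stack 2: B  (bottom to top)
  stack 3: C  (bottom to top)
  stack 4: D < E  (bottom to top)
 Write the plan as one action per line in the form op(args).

unstack(A, E)
putdown(A)
pickup(E)
stack(E, D)

step 1 (unstack(A, E)): towers=[B; C; D; E] holding=A
step 2 (putdown(A)): towers=[A; B; C; D; E] holding=-
step 3 (pickup(E)): towers=[A; B; C; D] holding=E
step 4 (stack(E, D)): towers=[A; B; C; D/E] holding=-
goal check: towers=[A; B; C; D/E] holding=- — reached (length 4, optimal by BFS)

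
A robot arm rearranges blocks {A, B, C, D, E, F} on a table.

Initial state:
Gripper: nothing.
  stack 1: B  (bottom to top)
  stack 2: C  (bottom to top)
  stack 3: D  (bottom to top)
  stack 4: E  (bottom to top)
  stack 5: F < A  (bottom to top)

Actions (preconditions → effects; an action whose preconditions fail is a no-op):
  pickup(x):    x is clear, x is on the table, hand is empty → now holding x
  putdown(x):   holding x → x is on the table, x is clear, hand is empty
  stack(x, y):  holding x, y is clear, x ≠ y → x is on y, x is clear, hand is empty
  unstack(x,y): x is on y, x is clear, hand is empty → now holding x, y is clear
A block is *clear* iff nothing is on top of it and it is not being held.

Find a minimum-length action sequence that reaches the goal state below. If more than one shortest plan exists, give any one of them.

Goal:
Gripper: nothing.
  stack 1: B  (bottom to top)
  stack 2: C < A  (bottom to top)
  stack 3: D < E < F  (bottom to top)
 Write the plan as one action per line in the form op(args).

step 1 (unstack(A, F)): towers=[B; C; D; E; F] holding=A
step 2 (stack(A, C)): towers=[B; C/A; D; E; F] holding=-
step 3 (pickup(E)): towers=[B; C/A; D; F] holding=E
step 4 (stack(E, D)): towers=[B; C/A; D/E; F] holding=-
step 5 (pickup(F)): towers=[B; C/A; D/E] holding=F
step 6 (stack(F, E)): towers=[B; C/A; D/E/F] holding=-
goal check: towers=[B; C/A; D/E/F] holding=- — reached (length 6, optimal by BFS)

unstack(A, F)
stack(A, C)
pickup(E)
stack(E, D)
pickup(F)
stack(F, E)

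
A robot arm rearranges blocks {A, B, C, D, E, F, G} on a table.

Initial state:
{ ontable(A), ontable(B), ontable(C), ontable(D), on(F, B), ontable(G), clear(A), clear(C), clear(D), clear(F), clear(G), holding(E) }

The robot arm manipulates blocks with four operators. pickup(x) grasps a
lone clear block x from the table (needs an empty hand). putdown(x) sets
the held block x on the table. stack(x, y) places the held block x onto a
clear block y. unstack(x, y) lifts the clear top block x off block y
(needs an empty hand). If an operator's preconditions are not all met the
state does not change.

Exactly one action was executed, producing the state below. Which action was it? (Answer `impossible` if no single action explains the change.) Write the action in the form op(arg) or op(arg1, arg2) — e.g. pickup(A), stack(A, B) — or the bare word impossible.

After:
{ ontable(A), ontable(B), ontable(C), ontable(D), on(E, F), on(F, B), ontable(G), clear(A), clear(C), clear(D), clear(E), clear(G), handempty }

stack(E, F)

target: towers=[A; B/F/E; C; D; G] holding=-
        putdown(E) → towers=[A; B/F; C; D; E; G] holding=-
       stack(E, F) → towers=[A; B/F/E; C; D; G] holding=-  ← match
       stack(E, G) → towers=[A; B/F; C; D; G/E] holding=-
       stack(E, D) → towers=[A; B/F; C; D/E; G] holding=-
       stack(E, A) → towers=[A/E; B/F; C; D; G] holding=-
       stack(E, C) → towers=[A; B/F; C/E; D; G] holding=-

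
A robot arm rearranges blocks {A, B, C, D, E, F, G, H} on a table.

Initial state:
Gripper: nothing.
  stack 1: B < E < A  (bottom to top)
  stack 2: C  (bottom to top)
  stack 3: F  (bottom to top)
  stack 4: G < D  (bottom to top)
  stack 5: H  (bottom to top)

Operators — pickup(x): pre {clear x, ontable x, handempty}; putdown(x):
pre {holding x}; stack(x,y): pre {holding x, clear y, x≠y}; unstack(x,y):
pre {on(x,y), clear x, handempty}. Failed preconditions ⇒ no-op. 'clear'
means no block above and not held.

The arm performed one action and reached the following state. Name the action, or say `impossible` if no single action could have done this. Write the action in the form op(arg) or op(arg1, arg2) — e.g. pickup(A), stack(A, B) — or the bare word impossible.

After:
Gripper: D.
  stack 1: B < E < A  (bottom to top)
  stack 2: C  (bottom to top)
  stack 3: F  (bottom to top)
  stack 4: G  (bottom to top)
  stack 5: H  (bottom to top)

target: towers=[B/E/A; C; F; G; H] holding=D
     unstack(A, E) → towers=[B/E; C; F; G/D; H] holding=A
         pickup(H) → towers=[B/E/A; C; F; G/D] holding=H
         pickup(F) → towers=[B/E/A; C; G/D; H] holding=F
     unstack(D, G) → towers=[B/E/A; C; F; G; H] holding=D  ← match
         pickup(C) → towers=[B/E/A; F; G/D; H] holding=C

unstack(D, G)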